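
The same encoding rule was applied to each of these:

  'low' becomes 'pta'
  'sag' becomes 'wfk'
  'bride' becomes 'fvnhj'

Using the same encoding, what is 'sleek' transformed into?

wpjjo

The shift depends on letter class: consonant l→p is +4, but vowel o→t is +5. The rule splits by letter class: vowels +5, consonants +4.
On sleek: s(cons)+4=w, l(cons)+4=p, e(vowel)+5=j, e(vowel)+5=j, k(cons)+4=o.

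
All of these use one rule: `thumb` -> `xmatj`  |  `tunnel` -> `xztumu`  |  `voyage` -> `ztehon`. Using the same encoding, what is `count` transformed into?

In thumb: t→x is +4, h→m is +5, u→a is +6, m→t is +7 — the shift increases by 1 each position. Each letter shifts forward by (position + 4), i.e. 4, 5, 6, … — the shift grows by one for each successive letter.
Applying it to count: c+4=g, o+5=t, u+6=a, n+7=u, t+8=b.

gtaub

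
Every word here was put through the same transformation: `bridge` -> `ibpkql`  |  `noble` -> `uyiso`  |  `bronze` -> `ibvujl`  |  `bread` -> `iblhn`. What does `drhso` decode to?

whale

Shifts by position in bridge: pos 0: b→i (+7), pos 1: r→b (+10), pos 2: i→p (+7), pos 3: d→k (+7), pos 4: g→q (+10), pos 5: e→l (+7) — repeating every 3. The shifts repeat in a cycle of length 3: positions 0,1,… shift by +7, +10, +7, then the pattern repeats.
Undoing it on drhso: d−7=w, r−10=h, h−7=a, s−7=l, o−10=e.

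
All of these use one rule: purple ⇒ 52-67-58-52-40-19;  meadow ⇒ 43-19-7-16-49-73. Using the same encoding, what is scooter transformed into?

p(#16)→52 and u(#21)→67: differences scale by 3, so n = 3·pos + 4. The formula is n = 3×(alphabet index, a=1) + 4.
On scooter: s=19→61, c=3→13, o=15→49, o=15→49, t=20→64, e=5→19, r=18→58.

61-13-49-49-64-19-58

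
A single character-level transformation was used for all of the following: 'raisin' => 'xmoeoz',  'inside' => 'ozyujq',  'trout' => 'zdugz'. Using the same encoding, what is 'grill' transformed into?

A repeating key of period 2 is used — shifts +6, +12 over and over.
For grill: g+6=m, r+12=d, i+6=o, l+12=x, l+6=r.

mdoxr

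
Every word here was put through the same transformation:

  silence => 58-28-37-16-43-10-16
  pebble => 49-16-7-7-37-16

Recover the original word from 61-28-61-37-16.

title

Each letter becomes 3×(its alphabet position, a=1..z=26) + 1.
Decoding 61-28-61-37-16: 61→(61−1)÷3=20=t, 28→(28−1)÷3=9=i, 61→(61−1)÷3=20=t, 37→(37−1)÷3=12=l, 16→(16−1)÷3=5=e.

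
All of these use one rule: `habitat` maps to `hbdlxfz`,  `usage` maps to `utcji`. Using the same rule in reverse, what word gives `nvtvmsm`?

In habitat: h→h is +0, a→b is +1, b→d is +2, i→l is +3 — the shift increases by 1 each position. The shift increases by 1 at each position, starting from +0: 0, 1, 2, ….
Undoing it on nvtvmsm: n−0=n, v−1=u, t−2=r, v−3=s, m−4=i, s−5=n, m−6=g.

nursing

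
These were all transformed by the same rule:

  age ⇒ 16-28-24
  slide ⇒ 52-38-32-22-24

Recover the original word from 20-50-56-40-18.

crumb

With a=1..z=26, the number is 2·pos + 14.
Reversing it on 20-50-56-40-18: 20→(20−14)÷2=3=c, 50→(50−14)÷2=18=r, 56→(56−14)÷2=21=u, 40→(40−14)÷2=13=m, 18→(18−14)÷2=2=b.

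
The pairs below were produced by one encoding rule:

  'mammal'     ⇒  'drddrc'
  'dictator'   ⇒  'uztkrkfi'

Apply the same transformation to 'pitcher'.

gzktyvi

Compare letters: m→d is +17, a→r is +17, m→d is +17 — a constant shift. Every letter moves 17 places later in the alphabet, wrapping around z→a.
On pitcher: p+17=g, i+17=z, t+17=k, c+17=t, h+17=y, e+17=v, r+17=i.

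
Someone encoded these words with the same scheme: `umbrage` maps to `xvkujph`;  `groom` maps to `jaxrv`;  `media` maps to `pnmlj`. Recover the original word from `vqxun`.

shore

Shifts by position in umbrage: pos 0: u→x (+3), pos 1: m→v (+9), pos 2: b→k (+9), pos 3: r→u (+3), pos 4: a→j (+9), pos 5: g→p (+9) — repeating every 3. It's a Vigenère-style cipher with numeric key [3,9,9]: position i shifts by key[i mod 3].
Undoing it on vqxun: v−3=s, q−9=h, x−9=o, u−3=r, n−9=e.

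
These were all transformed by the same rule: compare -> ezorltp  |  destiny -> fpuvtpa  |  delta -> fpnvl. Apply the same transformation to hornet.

jztppv

The shift depends on letter class: consonant c→e is +2, but vowel o→z is +11. Two shifts are in play — +11 for a/e/i/o/u, +2 for every other letter.
For hornet: h(cons)+2=j, o(vowel)+11=z, r(cons)+2=t, n(cons)+2=p, e(vowel)+11=p, t(cons)+2=v.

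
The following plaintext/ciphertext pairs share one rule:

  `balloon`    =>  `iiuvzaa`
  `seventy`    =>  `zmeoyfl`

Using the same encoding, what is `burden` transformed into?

icanpz

In balloon: b→i is +7, a→i is +8, l→u is +9, l→v is +10 — the shift increases by 1 each position. The shift increases by 1 at each position, starting from +7: 7, 8, 9, ….
On burden: b+7=i, u+8=c, r+9=a, d+10=n, e+11=p, n+12=z.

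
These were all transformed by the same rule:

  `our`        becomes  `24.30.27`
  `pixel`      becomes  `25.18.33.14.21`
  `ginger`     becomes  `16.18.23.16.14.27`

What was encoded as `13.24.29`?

o is letter #15 and maps to 24: an offset of 9. Each letter is replaced by its alphabet position (a=1..z=26) + 9.
Decoding 13.24.29: 13→(13−9)÷1=4=d, 24→(24−9)÷1=15=o, 29→(29−9)÷1=20=t.

dot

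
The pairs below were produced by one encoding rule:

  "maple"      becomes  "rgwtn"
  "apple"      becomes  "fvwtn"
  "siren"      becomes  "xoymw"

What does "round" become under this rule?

wubvm

Each letter shifts forward by (position + 5), i.e. 5, 6, 7, … — the shift grows by one for each successive letter.
On round: r+5=w, o+6=u, u+7=b, n+8=v, d+9=m.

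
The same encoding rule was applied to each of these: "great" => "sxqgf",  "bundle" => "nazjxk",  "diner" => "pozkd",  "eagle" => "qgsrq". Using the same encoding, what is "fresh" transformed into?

Shifts by position in great: pos 0: g→s (+12), pos 1: r→x (+6), pos 2: e→q (+12), pos 3: a→g (+6) — repeating every 2. It's a Vigenère-style cipher with numeric key [12,6]: position i shifts by key[i mod 2].
On fresh: f+12=r, r+6=x, e+12=q, s+6=y, h+12=t.

rxqyt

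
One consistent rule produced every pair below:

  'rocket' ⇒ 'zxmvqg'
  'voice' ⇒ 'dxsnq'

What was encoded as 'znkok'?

ready

Each letter shifts forward by (position + 8), i.e. 8, 9, 10, … — the shift grows by one for each successive letter.
Decoding znkok: z−8=r, n−9=e, k−10=a, o−11=d, k−12=y.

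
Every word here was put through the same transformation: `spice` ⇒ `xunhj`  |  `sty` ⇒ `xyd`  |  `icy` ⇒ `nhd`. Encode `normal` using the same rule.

stwrfq

Each letter is shifted forward by 5 in the alphabet (a Caesar shift of +5).
On normal: n+5=s, o+5=t, r+5=w, m+5=r, a+5=f, l+5=q.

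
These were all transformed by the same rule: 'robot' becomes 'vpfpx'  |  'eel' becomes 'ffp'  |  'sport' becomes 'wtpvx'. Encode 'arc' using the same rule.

The shift depends on letter class: consonant r→v is +4, but vowel o→p is +1. Vowels shift forward by 1 and consonants shift forward by 4.
Applying it to arc: a(vowel)+1=b, r(cons)+4=v, c(cons)+4=g.

bvg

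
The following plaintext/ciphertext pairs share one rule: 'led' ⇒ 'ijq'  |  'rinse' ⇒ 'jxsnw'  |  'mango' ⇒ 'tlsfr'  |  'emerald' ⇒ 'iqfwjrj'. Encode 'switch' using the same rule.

The output letters match the input read backwards, each shifted +5: led reversed is del. Two steps: reverse the string, then apply a Caesar shift of +5.
Applying it to switch: reverse → hctiws; then shift: h+5=m, c+5=h, t+5=y, i+5=n, w+5=b, s+5=x.

mhynbx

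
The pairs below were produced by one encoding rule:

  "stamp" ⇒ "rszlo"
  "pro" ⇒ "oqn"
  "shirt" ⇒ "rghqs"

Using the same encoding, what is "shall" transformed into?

It's a constant shift of +25 (ROT25).
For shall: s+25=r, h+25=g, a+25=z, l+25=k, l+25=k.

rgzkk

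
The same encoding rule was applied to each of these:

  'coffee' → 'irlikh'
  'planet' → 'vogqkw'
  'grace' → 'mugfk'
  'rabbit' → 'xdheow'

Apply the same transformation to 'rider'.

xljhx

Shifts by position in coffee: pos 0: c→i (+6), pos 1: o→r (+3), pos 2: f→l (+6), pos 3: f→i (+3) — repeating every 2. It's a Vigenère-style cipher with numeric key [6,3]: position i shifts by key[i mod 2].
For rider: r+6=x, i+3=l, d+6=j, e+3=h, r+6=x.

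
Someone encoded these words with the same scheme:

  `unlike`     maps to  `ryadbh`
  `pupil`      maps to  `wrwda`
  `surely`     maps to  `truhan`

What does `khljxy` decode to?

This is an affine cipher: with a=0,…,z=25, each position x becomes (25x+11) mod 26.
Undoing it on khljxy: k(10)→25·(10−11)≡1=b; h(7)→25·(7−11)≡4=e; l(11)→25·(11−11)≡0=a; j(9)→25·(9−11)≡2=c; x(23)→25·(23−11)≡14=o; y(24)→25·(24−11)≡13=n (all mod 26).

beacon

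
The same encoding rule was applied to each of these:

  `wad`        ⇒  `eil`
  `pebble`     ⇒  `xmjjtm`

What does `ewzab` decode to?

Compare letters: w→e is +8, a→i is +8, d→l is +8 — a constant shift. Every letter moves 8 places later in the alphabet, wrapping around z→a.
Reversing it on ewzab: e−8=w, w−8=o, z−8=r, a−8=s, b−8=t.

worst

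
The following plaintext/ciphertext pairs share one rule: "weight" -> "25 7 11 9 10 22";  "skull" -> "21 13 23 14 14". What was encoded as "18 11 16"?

w is letter #23 and maps to 25: an offset of 2. Each letter is replaced by its alphabet position (a=1..z=26) + 2.
Reversing it on 18 11 16: 18→(18−2)÷1=16=p, 11→(11−2)÷1=9=i, 16→(16−2)÷1=14=n.

pin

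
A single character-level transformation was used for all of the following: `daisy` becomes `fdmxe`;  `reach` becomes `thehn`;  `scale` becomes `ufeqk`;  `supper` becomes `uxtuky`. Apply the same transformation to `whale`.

ykeqk

In daisy: d→f is +2, a→d is +3, i→m is +4, s→x is +5 — the shift increases by 1 each position. Letter i (0-indexed) is shifted by i+2, so successive shifts are 2, 3, 4, ….
On whale: w+2=y, h+3=k, a+4=e, l+5=q, e+6=k.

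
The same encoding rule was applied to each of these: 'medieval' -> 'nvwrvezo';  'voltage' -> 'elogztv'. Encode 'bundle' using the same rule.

yfmwov

Each pair mirrors across the alphabet (m↔n, e↔v, d↔w): positions sum to 25. Each letter is replaced by its mirror in the alphabet: a↔z, b↔y, c↔x, and so on (the Atbash cipher).
On bundle: b↔y, u↔f, n↔m, d↔w, l↔o, e↔v.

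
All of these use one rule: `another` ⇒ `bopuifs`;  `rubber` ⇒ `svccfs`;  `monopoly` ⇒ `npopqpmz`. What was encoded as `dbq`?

Compare letters: a→b is +1, n→o is +1, o→p is +1 — a constant shift. This is a Caesar cipher with shift 1.
Undoing it on dbq: d−1=c, b−1=a, q−1=p.

cap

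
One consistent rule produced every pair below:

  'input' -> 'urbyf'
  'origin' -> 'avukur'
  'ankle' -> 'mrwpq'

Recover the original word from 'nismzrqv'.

beginner

It's a Vigenère-style cipher with numeric key [12,4]: position i shifts by key[i mod 2].
Undoing it on nismzrqv: n−12=b, i−4=e, s−12=g, m−4=i, z−12=n, r−4=n, q−12=e, v−4=r.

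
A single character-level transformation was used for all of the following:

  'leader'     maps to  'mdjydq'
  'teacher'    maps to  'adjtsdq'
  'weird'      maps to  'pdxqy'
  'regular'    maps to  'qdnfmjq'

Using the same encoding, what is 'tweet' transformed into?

l(11)→m(12) and e(4)→d(3) fit y≡5x+9 (mod 26); the inverse of 5 mod 26 is 21. Treating letters as 0–25, the rule is x ↦ 5x + 9 (mod 26).
Applying it to tweet: t(19)→5·19+9≡0=a; w(22)→5·22+9≡15=p; e(4)→5·4+9≡3=d; e(4)→5·4+9≡3=d; t(19)→5·19+9≡0=a (all mod 26).

apdda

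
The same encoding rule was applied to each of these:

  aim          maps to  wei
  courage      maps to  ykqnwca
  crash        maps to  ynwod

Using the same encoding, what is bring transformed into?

xnejc

Compare letters: a→w is +22, i→e is +22, m→i is +22 — a constant shift. This is a Caesar cipher with shift 22.
For bring: b+22=x, r+22=n, i+22=e, n+22=j, g+22=c.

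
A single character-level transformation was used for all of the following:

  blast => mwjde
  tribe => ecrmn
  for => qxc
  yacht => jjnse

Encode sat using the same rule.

dje

Vowels shift forward by 9 and consonants shift forward by 11.
On sat: s(cons)+11=d, a(vowel)+9=j, t(cons)+11=e.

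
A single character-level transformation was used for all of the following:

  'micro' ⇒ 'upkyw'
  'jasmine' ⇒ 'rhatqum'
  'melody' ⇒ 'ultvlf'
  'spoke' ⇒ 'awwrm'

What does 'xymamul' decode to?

pretend

Shifts by position in micro: pos 0: m→u (+8), pos 1: i→p (+7), pos 2: c→k (+8), pos 3: r→y (+7) — repeating every 2. A repeating key of period 2 is used — shifts +8, +7 over and over.
Decoding xymamul: x−8=p, y−7=r, m−8=e, a−7=t, m−8=e, u−7=n, l−8=d.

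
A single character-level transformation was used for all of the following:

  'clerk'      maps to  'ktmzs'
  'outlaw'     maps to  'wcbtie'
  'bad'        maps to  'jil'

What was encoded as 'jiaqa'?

Compare letters: c→k is +8, l→t is +8, e→m is +8 — a constant shift. It's a constant shift of +8 (ROT8).
Reversing it on jiaqa: j−8=b, i−8=a, a−8=s, q−8=i, a−8=s.

basis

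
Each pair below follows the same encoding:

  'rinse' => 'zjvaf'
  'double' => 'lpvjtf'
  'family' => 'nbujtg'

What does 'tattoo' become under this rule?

bbbbpp

The shift depends on letter class: consonant r→z is +8, but vowel i→j is +1. Two shifts are in play — +1 for a/e/i/o/u, +8 for every other letter.
For tattoo: t(cons)+8=b, a(vowel)+1=b, t(cons)+8=b, t(cons)+8=b, o(vowel)+1=p, o(vowel)+1=p.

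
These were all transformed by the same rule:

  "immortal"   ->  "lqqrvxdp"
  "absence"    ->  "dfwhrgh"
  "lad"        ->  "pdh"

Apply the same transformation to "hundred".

The shift depends on letter class: consonant m→q is +4, but vowel i→l is +3. The rule splits by letter class: vowels +3, consonants +4.
On hundred: h(cons)+4=l, u(vowel)+3=x, n(cons)+4=r, d(cons)+4=h, r(cons)+4=v, e(vowel)+3=h, d(cons)+4=h.

lxrhvhh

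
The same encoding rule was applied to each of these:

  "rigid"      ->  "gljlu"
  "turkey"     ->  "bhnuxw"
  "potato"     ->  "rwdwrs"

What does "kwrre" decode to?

The output letters match the input read backwards, each shifted +3: rigid reversed is digir. Read the word backwards and shift each letter +3.
Undoing it on kwrre: shift back: k−3=h, w−3=t, r−3=o, r−3=o, e−3=b → htoob; then reverse → booth.

booth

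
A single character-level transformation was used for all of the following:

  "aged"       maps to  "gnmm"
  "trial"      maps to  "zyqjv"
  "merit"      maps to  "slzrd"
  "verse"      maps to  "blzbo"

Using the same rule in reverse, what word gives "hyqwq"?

In aged: a→g is +6, g→n is +7, e→m is +8, d→m is +9 — the shift increases by 1 each position. The shift increases by 1 at each position, starting from +6: 6, 7, 8, ….
Undoing it on hyqwq: h−6=b, y−7=r, q−8=i, w−9=n, q−10=g.

bring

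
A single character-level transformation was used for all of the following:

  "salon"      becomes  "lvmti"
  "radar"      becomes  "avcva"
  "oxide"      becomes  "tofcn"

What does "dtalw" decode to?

worst

s(18)→l(11) and a(0)→v(21) fit y≡11x+21 (mod 26); the inverse of 11 mod 26 is 19. Each letter's alphabet position (a=0..z=25) is mapped through 11·x+21 mod 26 — an affine cipher.
Undoing it on dtalw: d(3)→19·(3−21)≡22=w; t(19)→19·(19−21)≡14=o; a(0)→19·(0−21)≡17=r; l(11)→19·(11−21)≡18=s; w(22)→19·(22−21)≡19=t (all mod 26).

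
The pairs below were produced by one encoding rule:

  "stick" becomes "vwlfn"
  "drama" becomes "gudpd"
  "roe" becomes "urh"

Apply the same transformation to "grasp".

judvs

Compare letters: s→v is +3, t→w is +3, i→l is +3 — a constant shift. Each letter is shifted forward by 3 in the alphabet (a Caesar shift of +3).
For grasp: g+3=j, r+3=u, a+3=d, s+3=v, p+3=s.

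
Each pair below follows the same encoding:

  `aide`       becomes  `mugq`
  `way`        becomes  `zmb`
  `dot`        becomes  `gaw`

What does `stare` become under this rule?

Two shifts are in play — +12 for a/e/i/o/u, +3 for every other letter.
On stare: s(cons)+3=v, t(cons)+3=w, a(vowel)+12=m, r(cons)+3=u, e(vowel)+12=q.

vwmuq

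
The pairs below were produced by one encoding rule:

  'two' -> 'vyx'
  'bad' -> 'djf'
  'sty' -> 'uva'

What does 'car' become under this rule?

Two shifts are in play — +9 for a/e/i/o/u, +2 for every other letter.
On car: c(cons)+2=e, a(vowel)+9=j, r(cons)+2=t.

ejt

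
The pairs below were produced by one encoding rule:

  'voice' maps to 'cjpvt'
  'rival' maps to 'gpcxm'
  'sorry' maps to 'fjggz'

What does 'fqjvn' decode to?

shock

v(21)→c(2) and o(14)→j(9) fit y≡25x+23 (mod 26); the inverse of 25 mod 26 is 25. Treating letters as 0–25, the rule is x ↦ 25x + 23 (mod 26).
Undoing it on fqjvn: f(5)→25·(5−23)≡18=s; q(16)→25·(16−23)≡7=h; j(9)→25·(9−23)≡14=o; v(21)→25·(21−23)≡2=c; n(13)→25·(13−23)≡10=k (all mod 26).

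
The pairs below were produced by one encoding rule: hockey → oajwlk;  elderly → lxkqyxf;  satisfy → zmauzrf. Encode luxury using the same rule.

Shifts by position in hockey: pos 0: h→o (+7), pos 1: o→a (+12), pos 2: c→j (+7), pos 3: k→w (+12) — repeating every 2. The shifts repeat in a cycle of length 2: positions 0,1,… shift by +7, +12, then the pattern repeats.
For luxury: l+7=s, u+12=g, x+7=e, u+12=g, r+7=y, y+12=k.

sgegyk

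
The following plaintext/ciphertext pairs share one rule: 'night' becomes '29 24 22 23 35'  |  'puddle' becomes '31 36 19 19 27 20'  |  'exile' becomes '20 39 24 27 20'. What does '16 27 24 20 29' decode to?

n is letter #14 and maps to 29: an offset of 15. Each letter is replaced by its alphabet position (a=1..z=26) + 15.
Undoing it on 16 27 24 20 29: 16→(16−15)÷1=1=a, 27→(27−15)÷1=12=l, 24→(24−15)÷1=9=i, 20→(20−15)÷1=5=e, 29→(29−15)÷1=14=n.

alien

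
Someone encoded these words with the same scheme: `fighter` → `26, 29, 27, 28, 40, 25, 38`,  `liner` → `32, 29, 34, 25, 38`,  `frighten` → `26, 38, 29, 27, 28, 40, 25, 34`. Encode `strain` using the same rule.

39, 40, 38, 21, 29, 34

f is letter #6 and maps to 26: an offset of 20. Each letter is replaced by its alphabet position (a=1..z=26) + 20.
On strain: s=19→39, t=20→40, r=18→38, a=1→21, i=9→29, n=14→34.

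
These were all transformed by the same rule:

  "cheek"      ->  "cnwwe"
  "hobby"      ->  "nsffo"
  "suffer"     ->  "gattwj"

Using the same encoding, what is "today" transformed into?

dszio

Each letter's alphabet position (a=0..z=25) is mapped through 23·x+8 mod 26 — an affine cipher.
For today: t(19)→23·19+8≡3=d; o(14)→23·14+8≡18=s; d(3)→23·3+8≡25=z; a(0)→23·0+8≡8=i; y(24)→23·24+8≡14=o (all mod 26).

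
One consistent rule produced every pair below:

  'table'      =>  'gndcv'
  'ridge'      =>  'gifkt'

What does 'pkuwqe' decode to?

The output letters match the input read backwards, each shifted +2: table reversed is elbat. Read the word backwards and shift each letter +2.
Undoing it on pkuwqe: shift back: p−2=n, k−2=i, u−2=s, w−2=u, q−2=o, e−2=c → nisuoc; then reverse → cousin.

cousin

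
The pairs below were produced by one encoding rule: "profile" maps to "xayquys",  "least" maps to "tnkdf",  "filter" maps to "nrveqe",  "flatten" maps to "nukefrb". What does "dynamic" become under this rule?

In profile: p→x is +8, r→a is +9, o→y is +10, f→q is +11 — the shift increases by 1 each position. Each letter shifts forward by (position + 8), i.e. 8, 9, 10, … — the shift grows by one for each successive letter.
For dynamic: d+8=l, y+9=h, n+10=x, a+11=l, m+12=y, i+13=v, c+14=q.

lhxlyvq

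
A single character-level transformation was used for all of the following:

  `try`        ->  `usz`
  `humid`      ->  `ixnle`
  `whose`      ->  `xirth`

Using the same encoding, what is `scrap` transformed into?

tdsdq

Vowels shift forward by 3 and consonants shift forward by 1.
Applying it to scrap: s(cons)+1=t, c(cons)+1=d, r(cons)+1=s, a(vowel)+3=d, p(cons)+1=q.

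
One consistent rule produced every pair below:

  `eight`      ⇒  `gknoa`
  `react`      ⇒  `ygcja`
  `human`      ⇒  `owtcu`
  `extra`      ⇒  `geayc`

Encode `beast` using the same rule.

igcza

Vowels shift forward by 2 and consonants shift forward by 7.
On beast: b(cons)+7=i, e(vowel)+2=g, a(vowel)+2=c, s(cons)+7=z, t(cons)+7=a.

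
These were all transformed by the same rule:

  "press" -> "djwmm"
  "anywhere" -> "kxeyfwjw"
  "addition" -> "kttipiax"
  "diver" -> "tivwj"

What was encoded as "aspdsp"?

p(15)→d(3) and r(17)→j(9) fit y≡3x+10 (mod 26); the inverse of 3 mod 26 is 9. Treating letters as 0–25, the rule is x ↦ 3x + 10 (mod 26).
Decoding aspdsp: a(0)→9·(0−10)≡14=o; s(18)→9·(18−10)≡20=u; p(15)→9·(15−10)≡19=t; d(3)→9·(3−10)≡15=p; s(18)→9·(18−10)≡20=u; p(15)→9·(15−10)≡19=t (all mod 26).

output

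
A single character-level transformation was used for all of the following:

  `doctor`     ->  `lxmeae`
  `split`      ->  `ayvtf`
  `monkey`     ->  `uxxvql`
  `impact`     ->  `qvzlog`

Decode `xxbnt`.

porch

In doctor: d→l is +8, o→x is +9, c→m is +10, t→e is +11 — the shift increases by 1 each position. Each letter shifts forward by (position + 8), i.e. 8, 9, 10, … — the shift grows by one for each successive letter.
Reversing it on xxbnt: x−8=p, x−9=o, b−10=r, n−11=c, t−12=h.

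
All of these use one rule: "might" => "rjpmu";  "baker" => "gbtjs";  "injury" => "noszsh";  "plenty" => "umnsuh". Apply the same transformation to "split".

xqunu

Shifts by position in might: pos 0: m→r (+5), pos 1: i→j (+1), pos 2: g→p (+9), pos 3: h→m (+5), pos 4: t→u (+1) — repeating every 3. It's a Vigenère-style cipher with numeric key [5,1,9]: position i shifts by key[i mod 3].
On split: s+5=x, p+1=q, l+9=u, i+5=n, t+1=u.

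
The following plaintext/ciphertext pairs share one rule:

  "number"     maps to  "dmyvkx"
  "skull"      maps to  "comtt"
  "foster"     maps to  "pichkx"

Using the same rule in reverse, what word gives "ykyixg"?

n(13)→d(3) and u(20)→m(12) fit y≡5x+16 (mod 26); the inverse of 5 mod 26 is 21. This is an affine cipher: with a=0,…,z=25, each position x becomes (5x+16) mod 26.
Decoding ykyixg: y(24)→21·(24−16)≡12=m; k(10)→21·(10−16)≡4=e; y(24)→21·(24−16)≡12=m; i(8)→21·(8−16)≡14=o; x(23)→21·(23−16)≡17=r; g(6)→21·(6−16)≡24=y (all mod 26).

memory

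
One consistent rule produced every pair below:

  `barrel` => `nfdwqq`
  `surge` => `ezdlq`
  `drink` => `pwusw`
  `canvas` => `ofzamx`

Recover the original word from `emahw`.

shock

Shifts by position in barrel: pos 0: b→n (+12), pos 1: a→f (+5), pos 2: r→d (+12), pos 3: r→w (+5) — repeating every 2. A repeating key of period 2 is used — shifts +12, +5 over and over.
Reversing it on emahw: e−12=s, m−5=h, a−12=o, h−5=c, w−12=k.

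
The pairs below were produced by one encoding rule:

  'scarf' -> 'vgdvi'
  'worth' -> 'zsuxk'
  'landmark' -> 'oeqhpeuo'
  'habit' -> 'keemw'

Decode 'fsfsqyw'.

coconut

Shifts by position in scarf: pos 0: s→v (+3), pos 1: c→g (+4), pos 2: a→d (+3), pos 3: r→v (+4) — repeating every 2. A repeating key of period 2 is used — shifts +3, +4 over and over.
Decoding fsfsqyw: f−3=c, s−4=o, f−3=c, s−4=o, q−3=n, y−4=u, w−3=t.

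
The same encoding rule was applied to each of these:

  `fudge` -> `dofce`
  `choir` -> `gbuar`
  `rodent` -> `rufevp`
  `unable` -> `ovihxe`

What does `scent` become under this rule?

qgevp

f(5)→d(3) and u(20)→o(14) fit y≡25x+8 (mod 26); the inverse of 25 mod 26 is 25. This is an affine cipher: with a=0,…,z=25, each position x becomes (25x+8) mod 26.
For scent: s(18)→25·18+8≡16=q; c(2)→25·2+8≡6=g; e(4)→25·4+8≡4=e; n(13)→25·13+8≡21=v; t(19)→25·19+8≡15=p (all mod 26).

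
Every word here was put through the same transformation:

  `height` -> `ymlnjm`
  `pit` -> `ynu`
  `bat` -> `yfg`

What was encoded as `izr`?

The output letters match the input read backwards, each shifted +5: height reversed is thgieh. Two steps: reverse the string, then apply a Caesar shift of +5.
Undoing it on izr: shift back: i−5=d, z−5=u, r−5=m → dum; then reverse → mud.

mud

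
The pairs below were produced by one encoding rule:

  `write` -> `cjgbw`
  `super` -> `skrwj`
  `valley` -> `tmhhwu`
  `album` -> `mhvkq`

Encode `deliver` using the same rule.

This is an affine cipher: with a=0,…,z=25, each position x becomes (9x+12) mod 26.
On deliver: d(3)→9·3+12≡13=n; e(4)→9·4+12≡22=w; l(11)→9·11+12≡7=h; i(8)→9·8+12≡6=g; v(21)→9·21+12≡19=t; e(4)→9·4+12≡22=w; r(17)→9·17+12≡9=j (all mod 26).

nwhgtwj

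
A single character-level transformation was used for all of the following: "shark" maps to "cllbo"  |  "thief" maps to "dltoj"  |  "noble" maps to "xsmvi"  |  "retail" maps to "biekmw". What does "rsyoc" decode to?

It's a Vigenère-style cipher with numeric key [10,4,11]: position i shifts by key[i mod 3].
Undoing it on rsyoc: r−10=h, s−4=o, y−11=n, o−10=e, c−4=y.

honey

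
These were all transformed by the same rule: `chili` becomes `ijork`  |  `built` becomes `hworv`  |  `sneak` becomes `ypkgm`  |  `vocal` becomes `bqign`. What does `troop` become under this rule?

The shifts repeat in a cycle of length 3: positions 0,1,… shift by +6, +2, +6, then the pattern repeats.
Applying it to troop: t+6=z, r+2=t, o+6=u, o+6=u, p+2=r.

ztuur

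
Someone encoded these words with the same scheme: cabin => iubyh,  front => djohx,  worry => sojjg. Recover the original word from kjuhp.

grand

c(2)→i(8) and a(0)→u(20) fit y≡7x+20 (mod 26); the inverse of 7 mod 26 is 15. Treating letters as 0–25, the rule is x ↦ 7x + 20 (mod 26).
Decoding kjuhp: k(10)→15·(10−20)≡6=g; j(9)→15·(9−20)≡17=r; u(20)→15·(20−20)≡0=a; h(7)→15·(7−20)≡13=n; p(15)→15·(15−20)≡3=d (all mod 26).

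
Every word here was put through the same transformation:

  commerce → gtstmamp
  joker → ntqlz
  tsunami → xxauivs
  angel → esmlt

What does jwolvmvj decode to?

friendly

In commerce: c→g is +4, o→t is +5, m→s is +6, m→t is +7 — the shift increases by 1 each position. Each letter shifts forward by (position + 4), i.e. 4, 5, 6, … — the shift grows by one for each successive letter.
Reversing it on jwolvmvj: j−4=f, w−5=r, o−6=i, l−7=e, v−8=n, m−9=d, v−10=l, j−11=y.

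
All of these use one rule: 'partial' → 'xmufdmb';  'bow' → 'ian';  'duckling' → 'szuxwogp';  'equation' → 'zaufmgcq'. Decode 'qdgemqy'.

The output letters match the input read backwards, each shifted +12: partial reversed is laitrap. Two steps: reverse the string, then apply a Caesar shift of +12.
Reversing it on qdgemqy: shift back: q−12=e, d−12=r, g−12=u, e−12=s, m−12=a, q−12=e, y−12=m → erusaem; then reverse → measure.

measure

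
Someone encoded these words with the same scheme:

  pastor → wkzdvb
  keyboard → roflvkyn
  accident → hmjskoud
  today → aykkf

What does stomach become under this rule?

zdvwhmo

Shifts by position in pastor: pos 0: p→w (+7), pos 1: a→k (+10), pos 2: s→z (+7), pos 3: t→d (+10) — repeating every 2. It's a Vigenère-style cipher with numeric key [7,10]: position i shifts by key[i mod 2].
On stomach: s+7=z, t+10=d, o+7=v, m+10=w, a+7=h, c+10=m, h+7=o.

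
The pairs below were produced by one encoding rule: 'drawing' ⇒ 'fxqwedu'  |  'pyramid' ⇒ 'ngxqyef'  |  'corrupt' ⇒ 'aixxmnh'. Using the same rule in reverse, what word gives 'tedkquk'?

Each letter's alphabet position (a=0..z=25) is mapped through 5·x+16 mod 26 — an affine cipher.
Reversing it on tedkquk: t(19)→21·(19−16)≡11=l; e(4)→21·(4−16)≡8=i; d(3)→21·(3−16)≡13=n; k(10)→21·(10−16)≡4=e; q(16)→21·(16−16)≡0=a; u(20)→21·(20−16)≡6=g; k(10)→21·(10−16)≡4=e (all mod 26).

lineage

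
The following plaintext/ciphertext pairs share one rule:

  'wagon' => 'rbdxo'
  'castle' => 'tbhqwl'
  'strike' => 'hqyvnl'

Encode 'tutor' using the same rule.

Treating letters as 0–25, the rule is x ↦ 9x + 1 (mod 26).
For tutor: t(19)→9·19+1≡16=q; u(20)→9·20+1≡25=z; t(19)→9·19+1≡16=q; o(14)→9·14+1≡23=x; r(17)→9·17+1≡24=y (all mod 26).

qzqxy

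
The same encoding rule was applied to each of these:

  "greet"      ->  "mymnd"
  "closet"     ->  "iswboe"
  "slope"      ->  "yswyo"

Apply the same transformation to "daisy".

In greet: g→m is +6, r→y is +7, e→m is +8, e→n is +9 — the shift increases by 1 each position. Each letter shifts forward by (position + 6), i.e. 6, 7, 8, … — the shift grows by one for each successive letter.
On daisy: d+6=j, a+7=h, i+8=q, s+9=b, y+10=i.

jhqbi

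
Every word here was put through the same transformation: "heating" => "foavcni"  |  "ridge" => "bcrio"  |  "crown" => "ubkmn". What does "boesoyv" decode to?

h(7)→f(5) and e(4)→o(14) fit y≡23x+0 (mod 26); the inverse of 23 mod 26 is 17. Treating letters as 0–25, the rule is x ↦ 23x + 0 (mod 26).
Reversing it on boesoyv: b(1)→17·(1−0)≡17=r; o(14)→17·(14−0)≡4=e; e(4)→17·(4−0)≡16=q; s(18)→17·(18−0)≡20=u; o(14)→17·(14−0)≡4=e; y(24)→17·(24−0)≡18=s; v(21)→17·(21−0)≡19=t (all mod 26).

request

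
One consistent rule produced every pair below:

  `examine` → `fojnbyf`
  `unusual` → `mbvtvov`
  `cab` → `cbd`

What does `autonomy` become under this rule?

znpopuvb

Read the word backwards and shift each letter +1.
Applying it to autonomy: reverse → ymonotua; then shift: y+1=z, m+1=n, o+1=p, n+1=o, o+1=p, t+1=u, u+1=v, a+1=b.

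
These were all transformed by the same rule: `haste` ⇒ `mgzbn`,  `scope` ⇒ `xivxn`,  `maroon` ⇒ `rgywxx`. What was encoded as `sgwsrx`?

napkin

In haste: h→m is +5, a→g is +6, s→z is +7, t→b is +8 — the shift increases by 1 each position. Each letter shifts forward by (position + 5), i.e. 5, 6, 7, … — the shift grows by one for each successive letter.
Reversing it on sgwsrx: s−5=n, g−6=a, w−7=p, s−8=k, r−9=i, x−10=n.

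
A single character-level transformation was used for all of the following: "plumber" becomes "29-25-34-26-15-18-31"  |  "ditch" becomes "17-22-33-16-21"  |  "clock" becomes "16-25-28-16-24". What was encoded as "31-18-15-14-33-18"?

p is letter #16 and maps to 29: an offset of 13. The number is (letter's place in the alphabet, a=1) + 13.
Undoing it on 31-18-15-14-33-18: 31→(31−13)÷1=18=r, 18→(18−13)÷1=5=e, 15→(15−13)÷1=2=b, 14→(14−13)÷1=1=a, 33→(33−13)÷1=20=t, 18→(18−13)÷1=5=e.

rebate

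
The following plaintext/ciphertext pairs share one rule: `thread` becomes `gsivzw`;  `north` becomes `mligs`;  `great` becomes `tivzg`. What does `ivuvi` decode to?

refer

Each pair mirrors across the alphabet (t↔g, h↔s, r↔i): positions sum to 25. This is the alphabet-reversal cipher (Atbash): a becomes z, b becomes y, etc.
Undoing it on ivuvi: i↔r, v↔e, u↔f, v↔e, i↔r.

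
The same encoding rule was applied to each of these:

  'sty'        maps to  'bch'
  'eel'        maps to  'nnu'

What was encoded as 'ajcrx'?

This is a Caesar cipher with shift 9.
Reversing it on ajcrx: a−9=r, j−9=a, c−9=t, r−9=i, x−9=o.

ratio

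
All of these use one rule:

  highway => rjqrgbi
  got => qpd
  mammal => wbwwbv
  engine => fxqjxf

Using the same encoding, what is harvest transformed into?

rbbffcd

The shift depends on letter class: consonant h→r is +10, but vowel i→j is +1. Two shifts are in play — +1 for a/e/i/o/u, +10 for every other letter.
On harvest: h(cons)+10=r, a(vowel)+1=b, r(cons)+10=b, v(cons)+10=f, e(vowel)+1=f, s(cons)+10=c, t(cons)+10=d.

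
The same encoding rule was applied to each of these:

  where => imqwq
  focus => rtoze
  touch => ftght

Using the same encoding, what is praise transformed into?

bwmnej

Shifts by position in where: pos 0: w→i (+12), pos 1: h→m (+5), pos 2: e→q (+12), pos 3: r→w (+5) — repeating every 2. It's a Vigenère-style cipher with numeric key [12,5]: position i shifts by key[i mod 2].
For praise: p+12=b, r+5=w, a+12=m, i+5=n, s+12=e, e+5=j.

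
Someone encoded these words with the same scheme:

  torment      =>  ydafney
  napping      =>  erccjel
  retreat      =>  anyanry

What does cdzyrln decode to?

Each letter's alphabet position (a=0..z=25) is mapped through 25·x+17 mod 26 — an affine cipher.
Undoing it on cdzyrln: c(2)→25·(2−17)≡15=p; d(3)→25·(3−17)≡14=o; z(25)→25·(25−17)≡18=s; y(24)→25·(24−17)≡19=t; r(17)→25·(17−17)≡0=a; l(11)→25·(11−17)≡6=g; n(13)→25·(13−17)≡4=e (all mod 26).

postage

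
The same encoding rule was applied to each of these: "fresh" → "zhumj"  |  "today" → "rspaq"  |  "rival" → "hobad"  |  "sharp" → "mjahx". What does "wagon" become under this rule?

gaesn

f(5)→z(25) and r(17)→h(7) fit y≡5x+0 (mod 26); the inverse of 5 mod 26 is 21. Each letter's alphabet position (a=0..z=25) is mapped through 5·x+0 mod 26 — an affine cipher.
On wagon: w(22)→5·22+0≡6=g; a(0)→5·0+0≡0=a; g(6)→5·6+0≡4=e; o(14)→5·14+0≡18=s; n(13)→5·13+0≡13=n (all mod 26).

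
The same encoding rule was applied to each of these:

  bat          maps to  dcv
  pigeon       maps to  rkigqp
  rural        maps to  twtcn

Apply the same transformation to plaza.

rncbc

Compare letters: b→d is +2, a→c is +2, t→v is +2 — a constant shift. Each letter is shifted forward by 2 in the alphabet (a Caesar shift of +2).
On plaza: p+2=r, l+2=n, a+2=c, z+2=b, a+2=c.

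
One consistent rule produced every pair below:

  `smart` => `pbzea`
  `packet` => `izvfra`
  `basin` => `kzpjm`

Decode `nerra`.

greet

s(18)→p(15) and m(12)→b(1) fit y≡11x+25 (mod 26); the inverse of 11 mod 26 is 19. Treating letters as 0–25, the rule is x ↦ 11x + 25 (mod 26).
Reversing it on nerra: n(13)→19·(13−25)≡6=g; e(4)→19·(4−25)≡17=r; r(17)→19·(17−25)≡4=e; r(17)→19·(17−25)≡4=e; a(0)→19·(0−25)≡19=t (all mod 26).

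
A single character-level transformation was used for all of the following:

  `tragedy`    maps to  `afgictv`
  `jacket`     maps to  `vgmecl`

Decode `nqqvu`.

Read the word backwards and shift each letter +2.
Undoing it on nqqvu: shift back: n−2=l, q−2=o, q−2=o, v−2=t, u−2=s → loots; then reverse → stool.

stool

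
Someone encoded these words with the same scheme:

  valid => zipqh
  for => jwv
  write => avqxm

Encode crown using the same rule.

gvwar

The shift depends on letter class: consonant v→z is +4, but vowel a→i is +8. The rule splits by letter class: vowels +8, consonants +4.
For crown: c(cons)+4=g, r(cons)+4=v, o(vowel)+8=w, w(cons)+4=a, n(cons)+4=r.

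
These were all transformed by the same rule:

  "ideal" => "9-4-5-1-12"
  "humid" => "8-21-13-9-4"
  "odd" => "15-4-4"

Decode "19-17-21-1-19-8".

i is letter #9 and maps to 9: an offset of 0. Each letter is replaced by its alphabet position (a=1, b=2, …, z=26).
Reversing it on 19-17-21-1-19-8: 19=s, 17=q, 21=u, 1=a, 19=s, 8=h.

squash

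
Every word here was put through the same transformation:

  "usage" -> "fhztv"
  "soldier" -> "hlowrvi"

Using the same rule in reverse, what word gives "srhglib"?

history

Each letter is replaced by its mirror in the alphabet: a↔z, b↔y, c↔x, and so on (the Atbash cipher).
Undoing it on srhglib: s↔h, r↔i, h↔s, g↔t, l↔o, i↔r, b↔y.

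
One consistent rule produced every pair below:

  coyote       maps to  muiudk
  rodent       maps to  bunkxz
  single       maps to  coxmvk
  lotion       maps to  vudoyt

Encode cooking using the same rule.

muyqstq

Shifts by position in coyote: pos 0: c→m (+10), pos 1: o→u (+6), pos 2: y→i (+10), pos 3: o→u (+6) — repeating every 2. It's a Vigenère-style cipher with numeric key [10,6]: position i shifts by key[i mod 2].
Applying it to cooking: c+10=m, o+6=u, o+10=y, k+6=q, i+10=s, n+6=t, g+10=q.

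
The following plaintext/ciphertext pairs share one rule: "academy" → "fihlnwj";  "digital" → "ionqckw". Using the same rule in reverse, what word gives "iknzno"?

Each letter shifts forward by (position + 5), i.e. 5, 6, 7, … — the shift grows by one for each successive letter.
Decoding iknzno: i−5=d, k−6=e, n−7=g, z−8=r, n−9=e, o−10=e.

degree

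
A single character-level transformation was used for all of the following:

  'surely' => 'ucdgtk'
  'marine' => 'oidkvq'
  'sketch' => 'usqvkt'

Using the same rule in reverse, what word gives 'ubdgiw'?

streak

Shifts by position in surely: pos 0: s→u (+2), pos 1: u→c (+8), pos 2: r→d (+12), pos 3: e→g (+2), pos 4: l→t (+8), pos 5: y→k (+12) — repeating every 3. The shifts repeat in a cycle of length 3: positions 0,1,… shift by +2, +8, +12, then the pattern repeats.
Decoding ubdgiw: u−2=s, b−8=t, d−12=r, g−2=e, i−8=a, w−12=k.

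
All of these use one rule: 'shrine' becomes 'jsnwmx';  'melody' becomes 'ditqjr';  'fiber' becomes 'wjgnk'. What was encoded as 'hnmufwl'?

graphic

Read the word backwards and shift each letter +5.
Decoding hnmufwl: shift back: h−5=c, n−5=i, m−5=h, u−5=p, f−5=a, w−5=r, l−5=g → cihparg; then reverse → graphic.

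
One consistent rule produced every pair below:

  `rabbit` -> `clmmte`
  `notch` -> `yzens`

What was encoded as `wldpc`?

Compare letters: r→c is +11, a→l is +11, b→m is +11 — a constant shift. Every letter moves 11 places later in the alphabet, wrapping around z→a.
Reversing it on wldpc: w−11=l, l−11=a, d−11=s, p−11=e, c−11=r.

laser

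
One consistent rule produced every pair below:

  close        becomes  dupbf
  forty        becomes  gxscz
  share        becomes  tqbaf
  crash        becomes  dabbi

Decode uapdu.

trout

It's a Vigenère-style cipher with numeric key [1,9]: position i shifts by key[i mod 2].
Undoing it on uapdu: u−1=t, a−9=r, p−1=o, d−9=u, u−1=t.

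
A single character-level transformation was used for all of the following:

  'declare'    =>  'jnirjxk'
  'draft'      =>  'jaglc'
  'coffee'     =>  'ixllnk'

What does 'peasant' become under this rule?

Shifts by position in declare: pos 0: d→j (+6), pos 1: e→n (+9), pos 2: c→i (+6), pos 3: l→r (+6), pos 4: a→j (+9), pos 5: r→x (+6) — repeating every 3. The shifts repeat in a cycle of length 3: positions 0,1,… shift by +6, +9, +6, then the pattern repeats.
Applying it to peasant: p+6=v, e+9=n, a+6=g, s+6=y, a+9=j, n+6=t, t+6=z.

vngyjtz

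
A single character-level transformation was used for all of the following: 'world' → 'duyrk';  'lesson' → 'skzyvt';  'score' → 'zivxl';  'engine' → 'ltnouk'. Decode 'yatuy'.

The shifts repeat in a cycle of length 2: positions 0,1,… shift by +7, +6, then the pattern repeats.
Decoding yatuy: y−7=r, a−6=u, t−7=m, u−6=o, y−7=r.

rumor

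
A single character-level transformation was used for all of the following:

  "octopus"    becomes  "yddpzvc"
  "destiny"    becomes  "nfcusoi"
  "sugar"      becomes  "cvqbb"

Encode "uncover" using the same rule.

eompffb

Shifts by position in octopus: pos 0: o→y (+10), pos 1: c→d (+1), pos 2: t→d (+10), pos 3: o→p (+1) — repeating every 2. It's a Vigenère-style cipher with numeric key [10,1]: position i shifts by key[i mod 2].
Applying it to uncover: u+10=e, n+1=o, c+10=m, o+1=p, v+10=f, e+1=f, r+10=b.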